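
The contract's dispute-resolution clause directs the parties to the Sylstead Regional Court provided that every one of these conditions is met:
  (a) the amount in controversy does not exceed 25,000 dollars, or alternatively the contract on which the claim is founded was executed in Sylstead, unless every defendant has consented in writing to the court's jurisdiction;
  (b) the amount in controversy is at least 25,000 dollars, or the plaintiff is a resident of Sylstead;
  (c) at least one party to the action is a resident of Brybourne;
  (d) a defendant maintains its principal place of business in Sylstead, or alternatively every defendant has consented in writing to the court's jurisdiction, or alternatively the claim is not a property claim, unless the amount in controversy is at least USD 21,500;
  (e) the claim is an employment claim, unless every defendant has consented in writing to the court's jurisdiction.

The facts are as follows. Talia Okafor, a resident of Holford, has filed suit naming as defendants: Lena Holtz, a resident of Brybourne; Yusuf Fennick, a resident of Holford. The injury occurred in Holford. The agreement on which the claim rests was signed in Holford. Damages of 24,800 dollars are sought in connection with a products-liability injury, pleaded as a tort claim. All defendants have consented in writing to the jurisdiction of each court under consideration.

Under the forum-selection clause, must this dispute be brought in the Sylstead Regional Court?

No

The Sylstead Regional Court:
  (a) The amount in controversy is 24,800 dollars, within the $25,000 ceiling, so one alternative holds. Condition met.
  (b) The amount in controversy is $24,800, below the $25,000 floor; the plaintiff resides in Holford, not Sylstead — no alternative holds. Condition not met.
  (c) Lena Holtz resides in Brybourne. Condition met.
  (d) Every defendant has filed written consent — that alternative is enough. Met.
  (e) The claim is a tort claim, not an employment claim. The proviso rescues it, though: every defendant has filed written consent. Met.
  → Forum clause is not triggered.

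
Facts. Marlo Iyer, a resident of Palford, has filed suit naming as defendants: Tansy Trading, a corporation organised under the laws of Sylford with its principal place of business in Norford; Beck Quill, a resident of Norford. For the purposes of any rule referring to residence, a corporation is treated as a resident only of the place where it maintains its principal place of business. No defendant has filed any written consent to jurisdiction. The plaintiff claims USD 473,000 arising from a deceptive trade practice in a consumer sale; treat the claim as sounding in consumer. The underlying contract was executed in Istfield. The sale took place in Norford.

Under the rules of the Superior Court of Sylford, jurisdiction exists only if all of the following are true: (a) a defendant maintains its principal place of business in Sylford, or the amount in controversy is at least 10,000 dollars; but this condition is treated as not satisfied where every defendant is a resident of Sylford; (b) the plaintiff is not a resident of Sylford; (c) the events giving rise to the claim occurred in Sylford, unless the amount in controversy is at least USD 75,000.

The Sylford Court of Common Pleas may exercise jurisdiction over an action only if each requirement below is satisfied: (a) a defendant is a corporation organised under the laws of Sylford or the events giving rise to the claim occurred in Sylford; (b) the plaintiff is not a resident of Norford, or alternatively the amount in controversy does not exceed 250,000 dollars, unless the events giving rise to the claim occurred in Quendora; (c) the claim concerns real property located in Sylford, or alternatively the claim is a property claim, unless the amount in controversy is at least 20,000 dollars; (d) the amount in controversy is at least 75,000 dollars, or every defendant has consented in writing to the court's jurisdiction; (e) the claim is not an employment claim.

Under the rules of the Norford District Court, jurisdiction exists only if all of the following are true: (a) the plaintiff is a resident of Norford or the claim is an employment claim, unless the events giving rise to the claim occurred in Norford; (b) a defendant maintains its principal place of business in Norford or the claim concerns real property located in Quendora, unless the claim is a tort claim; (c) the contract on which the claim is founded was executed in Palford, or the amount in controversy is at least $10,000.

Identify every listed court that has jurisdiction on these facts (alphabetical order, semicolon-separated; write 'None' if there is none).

the Norford District Court; the Superior Court of Sylford; the Sylford Court of Common Pleas

The Superior Court of Sylford:
  (a) The amount in controversy is USD 473,000, which meets the $10,000 floor, so one alternative holds. The carve-out does not apply: the defendants reside as follows — Tansy Trading in Norford, Beck Quill in Norford — not all in Sylford. Met.
  (b) The plaintiff resides in Palford, which is not Sylford. Satisfied.
  (c) The operative events occurred in Norford, not Sylford. The proviso rescues it, though: the amount in controversy is $473,000, which meets the 75,000 dollars floor. Satisfied.
  → Jurisdiction lies.
The Sylford Court of Common Pleas:
  (a) Tansy Trading is organised under the laws of Sylford, so this disjunct is met. Satisfied.
  (b) The plaintiff resides in Palford, which is not Norford, so one alternative holds. Satisfied.
  (c) The claim does not concern real property; the claim is a consumer claim, not a property claim — every alternative fails. However, the amount in controversy is 473,000 dollars, which meets the $20,000 floor, so the 'unless' proviso supplies this condition. Satisfied.
  (d) The amount in controversy is 473,000 dollars, which meets the USD 75,000 floor, so this disjunct is met. Condition met.
  (e) The claim is a consumer claim, not an employment claim. Met.
  → The court has jurisdiction.
The Norford District Court:
  (a) The plaintiff resides in Palford, not Norford; the claim is a consumer claim, not an employment claim — none of the alternatives is met. But the operative events occurred in Norford, and the 'unless' clause therefore excuses the requirement. Met.
  (b) Tansy Trading has its principal place of business in Norford, so one alternative holds. Condition met.
  (c) The amount in controversy is USD 473,000, which meets the $10,000 floor, so this disjunct is met. Condition met.
  → The court has jurisdiction.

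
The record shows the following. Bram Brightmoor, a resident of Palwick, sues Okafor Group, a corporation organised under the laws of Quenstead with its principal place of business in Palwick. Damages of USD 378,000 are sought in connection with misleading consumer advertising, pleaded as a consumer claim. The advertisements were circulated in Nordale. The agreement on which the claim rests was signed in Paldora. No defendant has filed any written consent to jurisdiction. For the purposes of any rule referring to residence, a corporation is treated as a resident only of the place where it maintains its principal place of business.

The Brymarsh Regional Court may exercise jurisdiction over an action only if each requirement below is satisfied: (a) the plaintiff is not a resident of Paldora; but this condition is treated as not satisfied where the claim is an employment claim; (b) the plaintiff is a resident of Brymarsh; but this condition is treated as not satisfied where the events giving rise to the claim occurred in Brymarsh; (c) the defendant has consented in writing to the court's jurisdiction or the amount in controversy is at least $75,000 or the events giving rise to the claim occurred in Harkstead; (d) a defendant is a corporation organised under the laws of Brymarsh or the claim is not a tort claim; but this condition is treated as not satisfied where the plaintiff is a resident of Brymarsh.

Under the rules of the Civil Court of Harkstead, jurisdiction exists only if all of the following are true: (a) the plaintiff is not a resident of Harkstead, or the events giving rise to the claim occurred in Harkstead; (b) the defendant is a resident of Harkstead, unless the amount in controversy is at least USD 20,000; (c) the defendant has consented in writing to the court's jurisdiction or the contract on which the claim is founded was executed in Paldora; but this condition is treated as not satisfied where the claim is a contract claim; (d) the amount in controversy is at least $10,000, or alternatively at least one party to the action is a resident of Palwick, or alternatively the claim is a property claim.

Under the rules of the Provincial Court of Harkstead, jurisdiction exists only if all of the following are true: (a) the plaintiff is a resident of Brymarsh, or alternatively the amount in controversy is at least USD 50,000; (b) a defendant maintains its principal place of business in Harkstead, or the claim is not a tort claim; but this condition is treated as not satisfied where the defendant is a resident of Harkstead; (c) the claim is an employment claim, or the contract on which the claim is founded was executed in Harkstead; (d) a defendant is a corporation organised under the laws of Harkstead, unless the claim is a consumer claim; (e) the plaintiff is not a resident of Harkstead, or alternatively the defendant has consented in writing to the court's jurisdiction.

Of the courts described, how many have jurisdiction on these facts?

1

The Brymarsh Regional Court:
  (a) The plaintiff resides in Palwick, which is not Paldora. And the carve-out is inapplicable — the claim is a consumer claim, not an employment claim. Met.
  (b) The plaintiff resides in Palwick, not Brymarsh. Not met.
  (c) The amount in controversy is $378,000, which meets the 75,000 dollars floor, so one alternative holds. Satisfied.
  (d) The claim is a consumer claim, not a tort claim — that alternative is enough. The carve-out does not apply: the plaintiff resides in Palwick, not Brymarsh. Condition met.
  → No jurisdiction.
The Civil Court of Harkstead:
  (a) The plaintiff resides in Palwick, which is not Harkstead — that alternative is enough. Met.
  (b) The defendant resides in Palwick, not Harkstead. The proviso rescues it, though: the amount in controversy is $378,000, which meets the $20,000 floor. Met.
  (c) The contract was executed in Paldora, so this disjunct is met. And the carve-out is inapplicable — the claim is a consumer claim, not a contract claim. Met.
  (d) The amount in controversy is $378,000, which meets the 10,000 dollars floor, so one alternative holds. Condition met.
  → The court has jurisdiction.
The Provincial Court of Harkstead:
  (a) The amount in controversy is $378,000, which meets the $50,000 floor — that alternative is enough. Met.
  (b) The claim is a consumer claim, not a tort claim, so one alternative holds. The exception is not triggered, since the defendant resides in Palwick, not Harkstead. Satisfied.
  (c) The claim is a consumer claim, not an employment claim; the contract was executed in Paldora, not Harkstead — none of the alternatives is met. Condition not met.
  (d) The corporate defendant(s) are organised in Quenstead, not Harkstead. However, the claim is a consumer claim, so the 'unless' proviso supplies this condition. Met.
  (e) The plaintiff resides in Palwick, which is not Harkstead — that alternative is enough. Condition met.
  → No jurisdiction.
Courts with jurisdiction: the Civil Court of Harkstead — 1 in total.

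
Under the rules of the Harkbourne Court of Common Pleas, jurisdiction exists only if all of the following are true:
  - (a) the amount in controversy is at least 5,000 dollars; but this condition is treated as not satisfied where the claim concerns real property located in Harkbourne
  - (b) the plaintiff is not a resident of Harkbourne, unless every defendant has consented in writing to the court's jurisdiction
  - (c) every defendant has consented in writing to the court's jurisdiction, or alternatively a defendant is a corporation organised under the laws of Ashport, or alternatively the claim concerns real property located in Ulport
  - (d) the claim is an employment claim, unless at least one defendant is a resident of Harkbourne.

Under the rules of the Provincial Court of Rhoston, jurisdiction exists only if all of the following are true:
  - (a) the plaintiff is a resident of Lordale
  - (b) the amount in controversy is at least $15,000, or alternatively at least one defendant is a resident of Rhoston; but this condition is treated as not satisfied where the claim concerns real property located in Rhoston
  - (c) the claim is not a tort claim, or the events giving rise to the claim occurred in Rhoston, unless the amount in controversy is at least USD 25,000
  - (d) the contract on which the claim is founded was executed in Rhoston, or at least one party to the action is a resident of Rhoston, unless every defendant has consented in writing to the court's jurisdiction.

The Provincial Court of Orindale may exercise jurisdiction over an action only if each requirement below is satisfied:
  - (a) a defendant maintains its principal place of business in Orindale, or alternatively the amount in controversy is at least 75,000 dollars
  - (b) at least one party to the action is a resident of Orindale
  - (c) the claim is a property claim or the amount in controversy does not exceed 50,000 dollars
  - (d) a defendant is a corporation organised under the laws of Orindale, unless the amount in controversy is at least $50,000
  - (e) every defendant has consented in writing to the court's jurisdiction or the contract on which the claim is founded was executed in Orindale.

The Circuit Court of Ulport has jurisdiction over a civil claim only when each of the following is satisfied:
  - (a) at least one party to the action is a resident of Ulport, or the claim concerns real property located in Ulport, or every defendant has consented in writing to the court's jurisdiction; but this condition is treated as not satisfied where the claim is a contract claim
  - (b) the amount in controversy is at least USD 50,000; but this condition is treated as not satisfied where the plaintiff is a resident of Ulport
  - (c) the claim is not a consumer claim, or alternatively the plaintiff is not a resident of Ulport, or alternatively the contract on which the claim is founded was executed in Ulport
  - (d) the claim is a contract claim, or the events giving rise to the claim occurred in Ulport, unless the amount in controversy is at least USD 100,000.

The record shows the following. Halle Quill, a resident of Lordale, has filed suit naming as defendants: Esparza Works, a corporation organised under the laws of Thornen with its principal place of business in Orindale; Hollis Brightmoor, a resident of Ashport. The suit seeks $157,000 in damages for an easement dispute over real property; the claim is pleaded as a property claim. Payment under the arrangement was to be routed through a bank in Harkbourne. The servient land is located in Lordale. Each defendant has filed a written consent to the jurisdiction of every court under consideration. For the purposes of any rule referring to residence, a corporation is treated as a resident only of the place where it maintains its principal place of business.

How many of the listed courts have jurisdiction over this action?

3

The Harkbourne Court of Common Pleas:
  (a) The amount in controversy is 157,000 dollars, which meets the 5,000 dollars floor. The exception is not triggered, since the property lies in Lordale, not Harkbourne. Met.
  (b) The plaintiff resides in Lordale, which is not Harkbourne. Met.
  (c) Every defendant has filed written consent, so one alternative holds. Met.
  (d) The claim is a property claim, not an employment claim. The proviso offers no rescue either, since no defendant resides in Harkbourne (they reside in Orindale, Ashport). Condition not met.
  → No jurisdiction.
The Provincial Court of Rhoston:
  (a) The plaintiff resides in Lordale. Satisfied.
  (b) The amount in controversy is 157,000 dollars, which meets the 15,000 dollars floor, so this disjunct is met. And the carve-out is inapplicable — the property lies in Lordale, not Rhoston. Condition met.
  (c) The claim is a property claim, not a tort claim — that alternative is enough. Met.
  (d) No contract (and hence no place of execution) is alleged; no party resides in Rhoston — every alternative fails. But every defendant has filed written consent, and the 'unless' clause therefore excuses the requirement. Met.
  → All conditions met; jurisdiction exists.
The Provincial Court of Orindale:
  (a) Esparza Works has its principal place of business in Orindale, so one alternative holds. Satisfied.
  (b) Esparza Works resides in Orindale. Satisfied.
  (c) The claim is a property claim, so this disjunct is met. Met.
  (d) The corporate defendant(s) are organised in Thornen, not Orindale. But the amount in controversy is $157,000, which meets the $50,000 floor, and the 'unless' clause therefore excuses the requirement. Condition met.
  (e) Every defendant has filed written consent — that alternative is enough. Met.
  → Every requirement is satisfied — jurisdiction.
The Circuit Court of Ulport:
  (a) Every defendant has filed written consent, which satisfies one of the alternatives. And the carve-out is inapplicable — the claim is a property claim, not a contract claim. Condition met.
  (b) The amount in controversy is 157,000 dollars, which meets the USD 50,000 floor. The carve-out does not apply: the plaintiff resides in Lordale, not Ulport. Satisfied.
  (c) The claim is a property claim, not a consumer claim — that alternative is enough. Met.
  (d) The claim is a property claim, not a contract claim; the operative events occurred in Lordale, not Ulport — none of the alternatives is met. However, the amount in controversy is $157,000, which meets the USD 100,000 floor, so the 'unless' proviso supplies this condition. Condition met.
  → All conditions met; jurisdiction exists.
Courts with jurisdiction: the Provincial Court of Rhoston, the Provincial Court of Orindale, the Circuit Court of Ulport — 3 in total.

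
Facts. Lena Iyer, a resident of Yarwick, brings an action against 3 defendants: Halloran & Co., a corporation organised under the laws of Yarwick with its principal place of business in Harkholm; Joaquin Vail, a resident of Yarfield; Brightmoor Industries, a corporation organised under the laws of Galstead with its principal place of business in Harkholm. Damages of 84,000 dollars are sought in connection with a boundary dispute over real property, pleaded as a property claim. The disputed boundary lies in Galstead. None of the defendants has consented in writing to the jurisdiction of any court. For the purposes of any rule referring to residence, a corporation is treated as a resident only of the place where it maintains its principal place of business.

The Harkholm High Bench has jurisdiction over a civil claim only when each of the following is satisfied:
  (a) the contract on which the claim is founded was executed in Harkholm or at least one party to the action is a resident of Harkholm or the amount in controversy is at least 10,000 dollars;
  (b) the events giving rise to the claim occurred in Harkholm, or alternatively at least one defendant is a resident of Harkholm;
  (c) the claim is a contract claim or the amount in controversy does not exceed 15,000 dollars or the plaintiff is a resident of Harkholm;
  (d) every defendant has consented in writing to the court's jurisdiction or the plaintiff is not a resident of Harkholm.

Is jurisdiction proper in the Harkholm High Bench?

The Harkholm High Bench:
  (a) Halloran & Co. resides in Harkholm, so one alternative holds. Condition met.
  (b) Halloran & Co. resides in Harkholm, so one alternative holds. Satisfied.
  (c) The claim is a property claim, not a contract claim; the amount in controversy is USD 84,000, above the $15,000 ceiling; the plaintiff resides in Yarwick, not Harkholm — no alternative holds. Fails.
  (d) The plaintiff resides in Yarwick, which is not Harkholm, so one alternative holds. Met.
  → No jurisdiction.

No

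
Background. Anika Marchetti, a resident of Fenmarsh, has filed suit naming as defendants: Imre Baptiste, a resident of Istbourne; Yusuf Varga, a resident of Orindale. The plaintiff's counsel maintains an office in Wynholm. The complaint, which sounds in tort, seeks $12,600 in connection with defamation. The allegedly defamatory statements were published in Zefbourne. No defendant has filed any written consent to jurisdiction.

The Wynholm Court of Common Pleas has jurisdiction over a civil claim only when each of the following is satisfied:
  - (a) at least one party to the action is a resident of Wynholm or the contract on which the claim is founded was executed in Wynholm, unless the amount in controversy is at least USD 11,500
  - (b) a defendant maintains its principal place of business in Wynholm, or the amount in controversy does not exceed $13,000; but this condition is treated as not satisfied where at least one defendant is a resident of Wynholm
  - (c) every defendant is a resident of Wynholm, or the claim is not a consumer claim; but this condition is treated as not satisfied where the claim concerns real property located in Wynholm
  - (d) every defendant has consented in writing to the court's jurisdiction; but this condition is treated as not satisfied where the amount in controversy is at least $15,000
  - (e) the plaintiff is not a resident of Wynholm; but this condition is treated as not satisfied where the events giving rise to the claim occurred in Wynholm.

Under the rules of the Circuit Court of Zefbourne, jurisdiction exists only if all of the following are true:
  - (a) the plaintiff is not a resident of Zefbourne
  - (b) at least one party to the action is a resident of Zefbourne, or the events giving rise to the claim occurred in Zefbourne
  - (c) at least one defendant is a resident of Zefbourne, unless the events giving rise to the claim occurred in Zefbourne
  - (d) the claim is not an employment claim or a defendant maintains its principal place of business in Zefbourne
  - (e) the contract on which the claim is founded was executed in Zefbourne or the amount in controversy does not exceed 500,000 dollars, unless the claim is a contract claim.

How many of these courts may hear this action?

The Wynholm Court of Common Pleas:
  (a) No party resides in Wynholm; no contract (and hence no place of execution) is alleged — every alternative fails. The proviso rescues it, though: the amount in controversy is $12,600, which meets the 11,500 dollars floor. Satisfied.
  (b) The amount in controversy is $12,600, within the 13,000 dollars ceiling, so one alternative holds. The carve-out does not apply: no defendant resides in Wynholm (they reside in Istbourne, Orindale). Condition met.
  (c) The claim is a tort claim, not a consumer claim — that alternative is enough. The exception is not triggered, since the claim does not concern real property. Satisfied.
  (d) No such written consent has been filed. Not satisfied.
  (e) The plaintiff resides in Fenmarsh, which is not Wynholm. The carve-out does not apply: the operative events occurred in Zefbourne, not Wynholm. Satisfied.
  → No jurisdiction.
The Circuit Court of Zefbourne:
  (a) The plaintiff resides in Fenmarsh, which is not Zefbourne. Satisfied.
  (b) The operative events occurred in Zefbourne, so this disjunct is met. Condition met.
  (c) No defendant resides in Zefbourne (they reside in Istbourne, Orindale). The proviso rescues it, though: the operative events occurred in Zefbourne. Condition met.
  (d) The claim is a tort claim, not an employment claim, which satisfies one of the alternatives. Met.
  (e) The amount in controversy is 12,600 dollars, within the $500,000 ceiling, so this disjunct is met. Met.
  → The court has jurisdiction.
Courts with jurisdiction: the Circuit Court of Zefbourne — 1 in total.

1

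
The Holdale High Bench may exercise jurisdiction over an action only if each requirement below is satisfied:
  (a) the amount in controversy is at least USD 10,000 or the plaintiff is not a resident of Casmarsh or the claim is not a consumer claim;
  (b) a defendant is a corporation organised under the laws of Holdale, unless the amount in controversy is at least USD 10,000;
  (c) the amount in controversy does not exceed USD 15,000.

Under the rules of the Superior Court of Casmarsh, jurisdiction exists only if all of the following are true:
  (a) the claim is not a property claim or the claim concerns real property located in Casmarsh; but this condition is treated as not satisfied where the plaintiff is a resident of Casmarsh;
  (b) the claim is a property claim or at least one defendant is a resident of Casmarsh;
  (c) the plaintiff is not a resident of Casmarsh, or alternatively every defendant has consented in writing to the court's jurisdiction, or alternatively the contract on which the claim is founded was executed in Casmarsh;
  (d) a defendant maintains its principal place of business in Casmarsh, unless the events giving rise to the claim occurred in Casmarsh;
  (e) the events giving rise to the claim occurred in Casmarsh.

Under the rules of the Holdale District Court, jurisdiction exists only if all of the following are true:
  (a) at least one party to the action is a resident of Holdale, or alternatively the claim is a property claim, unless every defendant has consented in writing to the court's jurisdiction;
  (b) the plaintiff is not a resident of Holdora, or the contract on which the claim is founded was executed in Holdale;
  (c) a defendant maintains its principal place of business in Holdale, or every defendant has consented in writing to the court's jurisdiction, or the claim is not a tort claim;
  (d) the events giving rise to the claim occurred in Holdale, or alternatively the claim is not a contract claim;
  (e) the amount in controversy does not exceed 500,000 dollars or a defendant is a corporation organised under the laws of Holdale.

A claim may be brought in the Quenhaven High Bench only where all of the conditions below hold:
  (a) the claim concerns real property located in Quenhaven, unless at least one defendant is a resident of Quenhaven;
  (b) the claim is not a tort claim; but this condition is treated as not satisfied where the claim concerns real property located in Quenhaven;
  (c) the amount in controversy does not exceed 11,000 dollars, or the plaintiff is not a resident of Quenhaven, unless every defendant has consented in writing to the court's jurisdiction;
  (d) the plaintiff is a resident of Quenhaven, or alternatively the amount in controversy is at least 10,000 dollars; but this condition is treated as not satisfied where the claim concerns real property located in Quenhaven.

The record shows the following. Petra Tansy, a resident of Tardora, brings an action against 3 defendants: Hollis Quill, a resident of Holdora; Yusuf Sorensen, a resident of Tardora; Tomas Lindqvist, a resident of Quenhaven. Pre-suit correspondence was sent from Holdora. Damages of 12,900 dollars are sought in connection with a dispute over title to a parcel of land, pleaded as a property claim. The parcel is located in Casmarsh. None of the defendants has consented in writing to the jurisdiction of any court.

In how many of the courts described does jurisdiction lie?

The Holdale High Bench:
  (a) The amount in controversy is 12,900 dollars, which meets the USD 10,000 floor, so this disjunct is met. Condition met.
  (b) No defendant is a corporation. But the amount in controversy is 12,900 dollars, which meets the USD 10,000 floor, and the 'unless' clause therefore excuses the requirement. Condition met.
  (c) The amount in controversy is $12,900, within the $15,000 ceiling. Met.
  → Jurisdiction lies.
The Superior Court of Casmarsh:
  (a) The property lies in Casmarsh, so one alternative holds. The carve-out does not apply: the plaintiff resides in Tardora, not Casmarsh. Condition met.
  (b) The claim is a property claim — that alternative is enough. Condition met.
  (c) The plaintiff resides in Tardora, which is not Casmarsh, which satisfies one of the alternatives. Condition met.
  (d) No defendant is a corporation. However, the operative events occurred in Casmarsh, so the 'unless' proviso supplies this condition. Condition met.
  (e) The operative events occurred in Casmarsh. Met.
  → All conditions met; jurisdiction exists.
The Holdale District Court:
  (a) The claim is a property claim, which satisfies one of the alternatives. Satisfied.
  (b) The plaintiff resides in Tardora, which is not Holdora — that alternative is enough. Satisfied.
  (c) The claim is a property claim, not a tort claim, so this disjunct is met. Satisfied.
  (d) The claim is a property claim, not a contract claim, which satisfies one of the alternatives. Satisfied.
  (e) The amount in controversy is 12,900 dollars, within the USD 500,000 ceiling, which satisfies one of the alternatives. Met.
  → The court has jurisdiction.
The Quenhaven High Bench:
  (a) The property lies in Casmarsh, not Quenhaven. However, Tomas Lindqvist resides in Quenhaven, so the 'unless' proviso supplies this condition. Satisfied.
  (b) The claim is a property claim, not a tort claim. The exception is not triggered, since the property lies in Casmarsh, not Quenhaven. Satisfied.
  (c) The plaintiff resides in Tardora, which is not Quenhaven, so this disjunct is met. Satisfied.
  (d) The amount in controversy is 12,900 dollars, which meets the 10,000 dollars floor, so one alternative holds. The exception is not triggered, since the property lies in Casmarsh, not Quenhaven. Met.
  → The court has jurisdiction.
Courts with jurisdiction: the Holdale High Bench, the Superior Court of Casmarsh, the Holdale District Court, the Quenhaven High Bench — 4 in total.

4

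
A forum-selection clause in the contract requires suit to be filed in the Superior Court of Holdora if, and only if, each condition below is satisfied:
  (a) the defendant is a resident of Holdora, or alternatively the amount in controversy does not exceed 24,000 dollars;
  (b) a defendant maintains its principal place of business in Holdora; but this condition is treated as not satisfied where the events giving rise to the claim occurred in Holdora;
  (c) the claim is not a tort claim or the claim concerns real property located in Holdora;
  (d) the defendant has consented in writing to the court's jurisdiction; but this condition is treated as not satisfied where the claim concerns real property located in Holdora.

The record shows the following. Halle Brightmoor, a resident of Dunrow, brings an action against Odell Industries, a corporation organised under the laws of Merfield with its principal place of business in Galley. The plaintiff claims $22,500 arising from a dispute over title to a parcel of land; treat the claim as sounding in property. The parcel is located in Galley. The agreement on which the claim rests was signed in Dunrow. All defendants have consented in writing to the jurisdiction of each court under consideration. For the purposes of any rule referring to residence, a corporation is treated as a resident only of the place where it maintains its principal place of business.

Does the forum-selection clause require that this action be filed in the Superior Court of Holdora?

The Superior Court of Holdora:
  (a) The amount in controversy is $22,500, within the 24,000 dollars ceiling — that alternative is enough. Met.
  (b) The corporate defendant(s) have their principal place of business in Galley, not Holdora. Not met.
  (c) The claim is a property claim, not a tort claim, so one alternative holds. Met.
  (d) Every defendant has filed written consent. The exception is not triggered, since the property lies in Galley, not Holdora. Condition met.
  → Forum clause is not triggered.

No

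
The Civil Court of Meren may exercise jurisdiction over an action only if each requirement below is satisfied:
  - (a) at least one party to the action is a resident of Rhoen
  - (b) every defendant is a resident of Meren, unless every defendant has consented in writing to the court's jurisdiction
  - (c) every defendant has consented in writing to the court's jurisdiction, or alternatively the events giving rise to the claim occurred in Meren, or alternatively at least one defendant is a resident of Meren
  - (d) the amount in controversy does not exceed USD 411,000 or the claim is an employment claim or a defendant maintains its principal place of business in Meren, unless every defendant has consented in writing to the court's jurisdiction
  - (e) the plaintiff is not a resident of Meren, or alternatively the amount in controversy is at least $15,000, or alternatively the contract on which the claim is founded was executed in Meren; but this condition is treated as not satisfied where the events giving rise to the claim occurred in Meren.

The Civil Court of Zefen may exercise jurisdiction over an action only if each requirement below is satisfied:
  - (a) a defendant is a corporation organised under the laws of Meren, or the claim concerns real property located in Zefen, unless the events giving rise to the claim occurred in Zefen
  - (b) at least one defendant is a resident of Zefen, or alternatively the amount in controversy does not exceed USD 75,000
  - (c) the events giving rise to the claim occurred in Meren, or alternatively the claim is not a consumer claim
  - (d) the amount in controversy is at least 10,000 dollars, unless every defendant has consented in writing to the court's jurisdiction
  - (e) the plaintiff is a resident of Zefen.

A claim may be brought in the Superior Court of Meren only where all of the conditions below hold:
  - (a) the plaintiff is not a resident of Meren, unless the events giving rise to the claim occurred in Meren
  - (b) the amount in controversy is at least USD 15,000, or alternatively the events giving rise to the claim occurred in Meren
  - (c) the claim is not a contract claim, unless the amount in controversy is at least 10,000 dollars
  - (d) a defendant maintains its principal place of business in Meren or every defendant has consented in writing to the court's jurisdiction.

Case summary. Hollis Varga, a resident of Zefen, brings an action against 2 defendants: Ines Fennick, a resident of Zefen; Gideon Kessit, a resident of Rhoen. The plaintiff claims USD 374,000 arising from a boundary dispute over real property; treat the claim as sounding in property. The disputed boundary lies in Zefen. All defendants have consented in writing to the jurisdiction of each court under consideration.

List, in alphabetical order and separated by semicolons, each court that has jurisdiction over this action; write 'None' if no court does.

the Civil Court of Meren; the Civil Court of Zefen; the Superior Court of Meren

The Civil Court of Meren:
  (a) Gideon Kessit resides in Rhoen. Satisfied.
  (b) The defendants reside as follows — Ines Fennick in Zefen, Gideon Kessit in Rhoen — not all in Meren. But every defendant has filed written consent, and the 'unless' clause therefore excuses the requirement. Condition met.
  (c) Every defendant has filed written consent, so this disjunct is met. Met.
  (d) The amount in controversy is $374,000, within the $411,000 ceiling, so one alternative holds. Satisfied.
  (e) The plaintiff resides in Zefen, which is not Meren, which satisfies one of the alternatives. And the carve-out is inapplicable — the operative events occurred in Zefen, not Meren. Met.
  → All conditions met; jurisdiction exists.
The Civil Court of Zefen:
  (a) The property lies in Zefen — that alternative is enough. Condition met.
  (b) Ines Fennick resides in Zefen, which satisfies one of the alternatives. Condition met.
  (c) The claim is a property claim, not a consumer claim, which satisfies one of the alternatives. Condition met.
  (d) The amount in controversy is USD 374,000, which meets the $10,000 floor. Met.
  (e) The plaintiff resides in Zefen. Condition met.
  → All conditions met; jurisdiction exists.
The Superior Court of Meren:
  (a) The plaintiff resides in Zefen, which is not Meren. Satisfied.
  (b) The amount in controversy is $374,000, which meets the $15,000 floor — that alternative is enough. Condition met.
  (c) The claim is a property claim, not a contract claim. Satisfied.
  (d) Every defendant has filed written consent, which satisfies one of the alternatives. Satisfied.
  → Jurisdiction lies.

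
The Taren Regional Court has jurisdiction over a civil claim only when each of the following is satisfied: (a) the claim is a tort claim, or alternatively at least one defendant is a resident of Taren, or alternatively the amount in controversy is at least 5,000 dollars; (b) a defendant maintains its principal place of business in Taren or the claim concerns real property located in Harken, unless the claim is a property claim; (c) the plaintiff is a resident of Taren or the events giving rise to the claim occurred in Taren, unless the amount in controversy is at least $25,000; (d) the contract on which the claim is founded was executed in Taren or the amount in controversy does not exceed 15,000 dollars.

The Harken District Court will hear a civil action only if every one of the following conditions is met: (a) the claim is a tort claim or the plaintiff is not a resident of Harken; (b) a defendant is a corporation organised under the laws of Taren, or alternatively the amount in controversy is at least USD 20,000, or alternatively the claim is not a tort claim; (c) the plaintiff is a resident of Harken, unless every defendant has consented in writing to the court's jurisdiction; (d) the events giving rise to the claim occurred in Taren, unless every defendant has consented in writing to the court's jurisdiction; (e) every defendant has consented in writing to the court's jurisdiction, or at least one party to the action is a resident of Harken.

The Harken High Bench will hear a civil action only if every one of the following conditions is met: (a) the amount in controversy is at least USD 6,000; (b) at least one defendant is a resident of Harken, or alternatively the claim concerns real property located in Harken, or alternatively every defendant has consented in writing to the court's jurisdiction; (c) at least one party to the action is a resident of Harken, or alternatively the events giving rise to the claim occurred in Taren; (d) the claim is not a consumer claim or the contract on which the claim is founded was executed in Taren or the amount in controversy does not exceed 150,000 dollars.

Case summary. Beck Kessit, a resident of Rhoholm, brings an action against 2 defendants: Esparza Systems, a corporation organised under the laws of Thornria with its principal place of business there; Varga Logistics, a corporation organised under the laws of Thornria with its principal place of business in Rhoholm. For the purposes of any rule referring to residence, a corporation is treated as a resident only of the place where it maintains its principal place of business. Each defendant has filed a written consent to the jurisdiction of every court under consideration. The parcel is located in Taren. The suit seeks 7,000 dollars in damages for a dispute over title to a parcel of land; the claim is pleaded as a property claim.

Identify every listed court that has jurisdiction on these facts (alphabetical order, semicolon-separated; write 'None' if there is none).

The Taren Regional Court:
  (a) The amount in controversy is 7,000 dollars, which meets the $5,000 floor, so this disjunct is met. Condition met.
  (b) The corporate defendant(s) have their principal place of business in Rhoholm, Thornria, not Taren; the property lies in Taren, not Harken — none of the alternatives is met. However, the claim is a property claim, so the 'unless' proviso supplies this condition. Satisfied.
  (c) The operative events occurred in Taren — that alternative is enough. Condition met.
  (d) The amount in controversy is 7,000 dollars, within the $15,000 ceiling — that alternative is enough. Condition met.
  → Every requirement is satisfied — jurisdiction.
The Harken District Court:
  (a) The plaintiff resides in Rhoholm, which is not Harken, which satisfies one of the alternatives. Met.
  (b) The claim is a property claim, not a tort claim — that alternative is enough. Satisfied.
  (c) The plaintiff resides in Rhoholm, not Harken. The proviso rescues it, though: every defendant has filed written consent. Met.
  (d) The operative events occurred in Taren. Condition met.
  (e) Every defendant has filed written consent, which satisfies one of the alternatives. Condition met.
  → The court has jurisdiction.
The Harken High Bench:
  (a) The amount in controversy is $7,000, which meets the USD 6,000 floor. Met.
  (b) Every defendant has filed written consent, so this disjunct is met. Met.
  (c) The operative events occurred in Taren, so one alternative holds. Met.
  (d) The claim is a property claim, not a consumer claim, which satisfies one of the alternatives. Satisfied.
  → The court has jurisdiction.

the Harken District Court; the Harken High Bench; the Taren Regional Court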